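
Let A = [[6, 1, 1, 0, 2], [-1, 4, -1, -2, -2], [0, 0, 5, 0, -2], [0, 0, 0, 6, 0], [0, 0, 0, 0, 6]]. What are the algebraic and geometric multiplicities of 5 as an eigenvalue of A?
algebraic multiplicity 3, geometric multiplicity 2

The characteristic polynomial is (x - 6)^2(x - 5)^3, so the factor x - 5 appears with exponent 3: the algebraic multiplicity is 3.

rank(A - 5I) = 3, so the eigenspace has dimension 5 - 3 = 2: the geometric multiplicity is 2.

Since 2 < 3, A is not diagonalizable.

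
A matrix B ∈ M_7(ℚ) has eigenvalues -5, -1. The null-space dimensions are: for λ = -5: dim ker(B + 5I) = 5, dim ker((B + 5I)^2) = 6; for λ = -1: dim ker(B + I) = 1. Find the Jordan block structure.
λ = -5: successive nullity increments [5, 1] count blocks of size ≥ k; block sizes are [2, 1, 1, 1, 1].
λ = -1: successive nullity increments [1] count blocks of size ≥ k; block sizes are [1].

Jordan blocks: (-5, 2), (-5, 1), (-5, 1), (-5, 1), (-5, 1), (-1, 1)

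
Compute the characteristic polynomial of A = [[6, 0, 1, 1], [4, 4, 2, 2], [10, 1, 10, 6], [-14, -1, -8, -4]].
xI - A = [[x - 6, 0, -1, -1], [-4, x - 4, -2, -2], [-10, -1, x - 10, -6], [14, 1, 8, x + 4]].

Expanding det(xI - A) along the first row:
det(xI - A) = + (x - 6)·det([[x - 4, -2, -2], [-1, x - 10, -6], [1, 8, x + 4]]) - (0)·det([[-4, -2, -2], [-10, x - 10, -6], [14, 8, x + 4]]) + (-1)·det([[-4, x - 4, -2], [-10, -1, -6], [14, 1, x + 4]]) - (-1)·det([[-4, x - 4, -2], [-10, -1, x - 10], [14, 1, 8]]).

Evaluating gives χ_A(x) = x^4 - 16x^3 + 96x^2 - 256x + 256 = (x - 4)^4.

χ_A(x) = (x - 4)^4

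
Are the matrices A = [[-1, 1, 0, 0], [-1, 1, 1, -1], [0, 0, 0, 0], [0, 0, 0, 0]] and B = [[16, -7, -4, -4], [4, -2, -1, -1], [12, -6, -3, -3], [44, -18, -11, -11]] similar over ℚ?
Yes.

Two matrices over a field are similar if and only if they have the same invariant factors.

Both A and B have characteristic polynomial x^4 and minimal polynomial x^3. Computing further, both have invariant factors x, x^3. Hence A and B are similar.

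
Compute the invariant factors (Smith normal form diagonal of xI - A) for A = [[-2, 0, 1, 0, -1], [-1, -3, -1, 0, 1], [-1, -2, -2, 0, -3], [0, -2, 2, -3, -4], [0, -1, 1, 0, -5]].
x + 3, x + 3, (x + 3)^3

The Jordan structure of A has elementary divisors (x + 3)^3, (x + 3), (x + 3). Arranging the block sizes at each eigenvalue in decreasing order and taking row products gives the invariant factors.

Invariant factors (smallest first, each dividing the next): x + 3, x + 3, (x + 3)^3.

Check: the last factor (x + 3)^3 is the minimal polynomial, and the product (x + 3)^5 is the characteristic polynomial.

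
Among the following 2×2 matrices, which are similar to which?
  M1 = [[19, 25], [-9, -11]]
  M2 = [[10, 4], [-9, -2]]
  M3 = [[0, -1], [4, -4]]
2 classes: {M1, M2}, {M3}

Characteristic polynomials: χ_{M1} = (x - 4)^2, χ_{M2} = (x - 4)^2, χ_{M3} = (x + 2)^2.

{M1, M2}: invariant factors (x - 4)^2.

{M3}: invariant factors (x + 2)^2.

Matrices are similar if and only if their invariant-factor lists agree; the partition into similarity classes is {M1, M2}, {M3}.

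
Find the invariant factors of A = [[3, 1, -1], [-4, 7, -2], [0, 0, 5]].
The Jordan structure of A has elementary divisors (x - 5)^2, (x - 5). Arranging the block sizes at each eigenvalue in decreasing order and taking row products gives the invariant factors.

Invariant factors (smallest first, each dividing the next): x - 5, (x - 5)^2.

Check: the last factor (x - 5)^2 is the minimal polynomial, and the product (x - 5)^3 is the characteristic polynomial.

x - 5, (x - 5)^2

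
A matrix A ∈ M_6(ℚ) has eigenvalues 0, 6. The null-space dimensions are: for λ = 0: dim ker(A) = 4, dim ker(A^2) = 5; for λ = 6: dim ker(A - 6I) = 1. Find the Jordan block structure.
λ = 0: successive nullity increments [4, 1] count blocks of size ≥ k; block sizes are [2, 1, 1, 1].
λ = 6: successive nullity increments [1] count blocks of size ≥ k; block sizes are [1].

Jordan blocks: (0, 2), (0, 1), (0, 1), (0, 1), (6, 1)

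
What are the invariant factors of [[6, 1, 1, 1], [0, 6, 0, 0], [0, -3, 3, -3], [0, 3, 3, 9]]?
The Jordan structure of A has elementary divisors (x - 6)^2, (x - 6), (x - 6). Arranging the block sizes at each eigenvalue in decreasing order and taking row products gives the invariant factors.

Invariant factors (smallest first, each dividing the next): x - 6, x - 6, (x - 6)^2.

Check: the last factor (x - 6)^2 is the minimal polynomial, and the product (x - 6)^4 is the characteristic polynomial.

x - 6, x - 6, (x - 6)^2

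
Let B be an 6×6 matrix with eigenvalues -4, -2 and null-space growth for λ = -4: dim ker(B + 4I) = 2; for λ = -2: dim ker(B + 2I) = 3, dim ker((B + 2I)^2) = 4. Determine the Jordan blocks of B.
Jordan blocks: (-4, 1), (-4, 1), (-2, 2), (-2, 1), (-2, 1)

λ = -4: successive nullity increments [2] count blocks of size ≥ k; block sizes are [1, 1].
λ = -2: successive nullity increments [3, 1] count blocks of size ≥ k; block sizes are [2, 1, 1].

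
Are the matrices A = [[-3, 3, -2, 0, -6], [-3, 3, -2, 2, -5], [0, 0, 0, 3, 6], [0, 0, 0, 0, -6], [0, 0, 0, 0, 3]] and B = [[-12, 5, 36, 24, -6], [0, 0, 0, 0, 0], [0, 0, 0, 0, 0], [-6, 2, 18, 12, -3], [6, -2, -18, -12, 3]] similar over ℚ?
Both have characteristic polynomial x^4(x - 3) and minimal polynomial x^2(x - 3). But rank(A) = 3 for A while rank(B) = 2 for B, so the number of Jordan blocks at λ = 0 differs. A and B are not similar.

No.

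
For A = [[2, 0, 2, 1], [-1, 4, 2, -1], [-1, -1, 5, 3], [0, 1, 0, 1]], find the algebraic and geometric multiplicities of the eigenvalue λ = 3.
algebraic multiplicity 4, geometric multiplicity 2

The characteristic polynomial is (x - 3)^4, so the factor x - 3 appears with exponent 4: the algebraic multiplicity is 4.

rank(A - 3I) = 2, so the eigenspace has dimension 4 - 2 = 2: the geometric multiplicity is 2.

Since 2 < 4, A is not diagonalizable.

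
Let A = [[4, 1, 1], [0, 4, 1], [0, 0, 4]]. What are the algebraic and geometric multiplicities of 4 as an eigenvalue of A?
algebraic multiplicity 3, geometric multiplicity 1

The characteristic polynomial is (x - 4)^3, so the factor x - 4 appears with exponent 3: the algebraic multiplicity is 3.

rank(A - 4I) = 2, so the eigenspace has dimension 3 - 2 = 1: the geometric multiplicity is 1.

Since 1 < 3, A is not diagonalizable.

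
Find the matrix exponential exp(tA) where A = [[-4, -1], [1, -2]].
A has Jordan form J = [[-3, 1], [0, -3]] with A = PJP^{-1}, so e^{tA} = P e^{tJ} P^{-1}.

For a Jordan block J_k(λ), e^{tJ_k(λ)} = e^{λt} · (I + tN + t^2 N^2/2! + ... + t^{k-1} N^{k-1}/(k-1)!) where N is the nilpotent superdiagonal part.

Assembling the blocks and conjugating back gives the entries of e^{tA} as shown above.

e^{tA} = [[(1 - t)*e^{-3*t}, -t*e^{-3*t}], [t*e^{-3*t}, (t + 1)*e^{-3*t}]]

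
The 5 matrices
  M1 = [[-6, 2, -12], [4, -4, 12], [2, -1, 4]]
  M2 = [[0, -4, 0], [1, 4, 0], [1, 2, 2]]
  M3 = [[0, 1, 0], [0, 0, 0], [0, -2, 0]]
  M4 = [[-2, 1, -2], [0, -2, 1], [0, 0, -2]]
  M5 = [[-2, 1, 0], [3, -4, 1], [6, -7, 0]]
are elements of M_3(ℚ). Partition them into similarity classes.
Characteristic polynomials: χ_{M1} = (x + 2)^3, χ_{M2} = (x - 2)^3, χ_{M3} = x^3, χ_{M4} = (x + 2)^3, χ_{M5} = (x + 2)^3.

{M1}: invariant factors x + 2, (x + 2)^2.

{M2}: invariant factors x - 2, (x - 2)^2.

{M3}: invariant factors x, x^2.

{M4, M5}: invariant factors (x + 2)^3.

Matrices are similar if and only if their invariant-factor lists agree; the partition into similarity classes is {M1}, {M2}, {M3}, {M4, M5}.

4 classes: {M1}, {M2}, {M3}, {M4, M5}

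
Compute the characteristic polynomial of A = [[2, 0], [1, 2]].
χ_A(x) = (x - 2)^2

xI - A = [[x - 2, 0], [-1, x - 2]].

Expanding det(xI - A) along the first row:
det(xI - A) = + (x - 2)·det([[x - 2]]) - (0)·det([[-1]]).

Evaluating gives χ_A(x) = x^2 - 4x + 4 = (x - 2)^2.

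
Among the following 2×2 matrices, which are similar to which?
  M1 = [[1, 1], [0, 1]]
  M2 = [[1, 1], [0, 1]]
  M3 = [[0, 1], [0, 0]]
Characteristic polynomials: χ_{M1} = (x - 1)^2, χ_{M2} = (x - 1)^2, χ_{M3} = x^2.

{M1, M2}: invariant factors (x - 1)^2.

{M3}: invariant factors x^2.

Matrices are similar if and only if their invariant-factor lists agree; the partition into similarity classes is {M1, M2}, {M3}.

2 classes: {M1, M2}, {M3}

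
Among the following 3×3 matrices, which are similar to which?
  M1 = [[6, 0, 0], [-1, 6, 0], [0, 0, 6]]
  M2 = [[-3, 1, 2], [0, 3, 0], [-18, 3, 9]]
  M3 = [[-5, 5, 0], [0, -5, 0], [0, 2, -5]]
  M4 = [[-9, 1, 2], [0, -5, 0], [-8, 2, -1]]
Characteristic polynomials: χ_{M1} = (x - 6)^3, χ_{M2} = (x - 3)^3, χ_{M3} = (x + 5)^3, χ_{M4} = (x + 5)^3.

{M1}: invariant factors x - 6, (x - 6)^2.

{M2}: invariant factors x - 3, (x - 3)^2.

{M3, M4}: invariant factors x + 5, (x + 5)^2.

Matrices are similar if and only if their invariant-factor lists agree; the partition into similarity classes is {M1}, {M2}, {M3, M4}.

3 classes: {M1}, {M2}, {M3, M4}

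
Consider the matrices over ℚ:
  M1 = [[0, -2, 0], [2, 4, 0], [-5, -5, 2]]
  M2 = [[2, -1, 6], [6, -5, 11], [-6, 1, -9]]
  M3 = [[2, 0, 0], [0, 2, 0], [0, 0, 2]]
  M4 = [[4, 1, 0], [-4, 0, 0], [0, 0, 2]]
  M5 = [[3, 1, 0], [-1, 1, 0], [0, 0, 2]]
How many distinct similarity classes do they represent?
Characteristic polynomials: χ_{M1} = (x - 2)^3, χ_{M2} = (x + 4)^3, χ_{M3} = (x - 2)^3, χ_{M4} = (x - 2)^3, χ_{M5} = (x - 2)^3.

{M1, M4, M5}: invariant factors x - 2, (x - 2)^2.

{M2}: invariant factors (x + 4)^3.

{M3}: invariant factors x - 2, x - 2, x - 2.

Matrices are similar if and only if their invariant-factor lists agree; the partition into similarity classes is {M1, M4, M5}, {M2}, {M3}.

3 classes: {M1, M4, M5}, {M2}, {M3}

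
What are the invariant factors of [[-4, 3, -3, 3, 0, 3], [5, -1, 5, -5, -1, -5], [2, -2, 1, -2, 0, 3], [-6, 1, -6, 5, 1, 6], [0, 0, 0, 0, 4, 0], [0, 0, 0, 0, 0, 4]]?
(x - 4)(x + 1), (x - 4)^2(x + 1)^2

The Jordan structure of A has elementary divisors (x + 1)^2, (x + 1), (x - 4)^2, (x - 4). Arranging the block sizes at each eigenvalue in decreasing order and taking row products gives the invariant factors.

Invariant factors (smallest first, each dividing the next): (x - 4)(x + 1), (x - 4)^2(x + 1)^2.

Check: the last factor (x - 4)^2(x + 1)^2 is the minimal polynomial, and the product (x - 4)^3(x + 1)^3 is the characteristic polynomial.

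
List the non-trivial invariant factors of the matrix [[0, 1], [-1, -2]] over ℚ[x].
(x + 1)^2

The Jordan structure of A has elementary divisors (x + 1)^2. Arranging the block sizes at each eigenvalue in decreasing order and taking row products gives the invariant factors.

Invariant factors (smallest first, each dividing the next): (x + 1)^2.

Check: the last factor (x + 1)^2 is the minimal polynomial, and the product (x + 1)^2 is the characteristic polynomial.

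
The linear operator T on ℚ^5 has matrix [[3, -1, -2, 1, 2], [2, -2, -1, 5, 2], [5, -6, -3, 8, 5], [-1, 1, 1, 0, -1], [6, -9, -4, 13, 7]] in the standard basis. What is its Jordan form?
The characteristic polynomial is det(xI - A) = (x - 1)^5, so the eigenvalues are 1 (algebraic multiplicity 5).

For λ = 1: rank(A - I) = 3, rank((A - I)^2) = 1, rank((A - I)^3) = 0. The eigenspace has dimension 5 - 3 = 2, so there are 2 Jordan blocks; the rank sequence gives block sizes [3, 2].

Assembling the blocks gives the Jordan form J above.

J = [[1, 1, 0, 0, 0], [0, 1, 1, 0, 0], [0, 0, 1, 0, 0], [0, 0, 0, 1, 1], [0, 0, 0, 0, 1]]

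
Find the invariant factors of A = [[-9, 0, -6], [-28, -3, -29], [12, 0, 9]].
The Jordan structure of A has elementary divisors (x + 3)^2, (x - 3). Arranging the block sizes at each eigenvalue in decreasing order and taking row products gives the invariant factors.

Invariant factors (smallest first, each dividing the next): (x - 3)(x + 3)^2.

Check: the last factor (x - 3)(x + 3)^2 is the minimal polynomial, and the product (x - 3)(x + 3)^2 is the characteristic polynomial.

(x - 3)(x + 3)^2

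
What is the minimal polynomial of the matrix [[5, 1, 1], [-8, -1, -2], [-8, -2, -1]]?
The characteristic polynomial factors as (x - 1)^3. The minimal polynomial is ∏(x - λ)^{k_λ} where k_λ is the size of the largest Jordan block at λ.

For λ = 1: rank(A - I) = 1, and the largest Jordan block has size 2 (the smallest k with rank((A - I)^k) = rank((A - I)^(k+1))).

So m_A(x) = (x - 1)^2.

m_A(x) = (x - 1)^2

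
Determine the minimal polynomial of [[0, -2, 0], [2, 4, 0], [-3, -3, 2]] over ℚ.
The characteristic polynomial factors as (x - 2)^3. The minimal polynomial is ∏(x - λ)^{k_λ} where k_λ is the size of the largest Jordan block at λ.

For λ = 2: rank(A - 2I) = 1, and the largest Jordan block has size 2 (the smallest k with rank((A - 2I)^k) = rank((A - 2I)^(k+1))).

So m_A(x) = (x - 2)^2.

m_A(x) = (x - 2)^2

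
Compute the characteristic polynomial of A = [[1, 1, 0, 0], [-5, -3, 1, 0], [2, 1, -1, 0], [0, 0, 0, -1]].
χ_A(x) = (x + 1)^4

xI - A = [[x - 1, -1, 0, 0], [5, x + 3, -1, 0], [-2, -1, x + 1, 0], [0, 0, 0, x + 1]].

Expanding det(xI - A) along the first row:
det(xI - A) = + (x - 1)·det([[x + 3, -1, 0], [-1, x + 1, 0], [0, 0, x + 1]]) - (-1)·det([[5, -1, 0], [-2, x + 1, 0], [0, 0, x + 1]]) + (0)·det([[5, x + 3, 0], [-2, -1, 0], [0, 0, x + 1]]) - (0)·det([[5, x + 3, -1], [-2, -1, x + 1], [0, 0, 0]]).

Evaluating gives χ_A(x) = x^4 + 4x^3 + 6x^2 + 4x + 1 = (x + 1)^4.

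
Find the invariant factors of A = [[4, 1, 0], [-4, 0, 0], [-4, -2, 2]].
The Jordan structure of A has elementary divisors (x - 2)^2, (x - 2). Arranging the block sizes at each eigenvalue in decreasing order and taking row products gives the invariant factors.

Invariant factors (smallest first, each dividing the next): x - 2, (x - 2)^2.

Check: the last factor (x - 2)^2 is the minimal polynomial, and the product (x - 2)^3 is the characteristic polynomial.

x - 2, (x - 2)^2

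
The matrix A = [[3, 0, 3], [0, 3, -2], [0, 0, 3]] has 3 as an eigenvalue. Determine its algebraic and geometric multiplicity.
The characteristic polynomial is (x - 3)^3, so the factor x - 3 appears with exponent 3: the algebraic multiplicity is 3.

rank(A - 3I) = 1, so the eigenspace has dimension 3 - 1 = 2: the geometric multiplicity is 2.

Since 2 < 3, A is not diagonalizable.

algebraic multiplicity 3, geometric multiplicity 2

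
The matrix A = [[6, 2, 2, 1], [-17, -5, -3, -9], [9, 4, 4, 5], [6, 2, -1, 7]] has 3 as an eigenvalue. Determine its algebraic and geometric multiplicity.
The characteristic polynomial is (x - 3)^4, so the factor x - 3 appears with exponent 4: the algebraic multiplicity is 4.

rank(A - 3I) = 2, so the eigenspace has dimension 4 - 2 = 2: the geometric multiplicity is 2.

Since 2 < 4, A is not diagonalizable.

algebraic multiplicity 4, geometric multiplicity 2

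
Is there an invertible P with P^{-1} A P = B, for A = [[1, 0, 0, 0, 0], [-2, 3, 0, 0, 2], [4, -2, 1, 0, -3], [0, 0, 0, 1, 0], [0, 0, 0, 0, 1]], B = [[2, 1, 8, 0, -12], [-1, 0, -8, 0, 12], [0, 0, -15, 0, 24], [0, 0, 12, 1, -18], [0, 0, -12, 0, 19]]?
Yes.

Two matrices over a field are similar if and only if they have the same invariant factors.

Both A and B have characteristic polynomial (x - 3)(x - 1)^4 and minimal polynomial (x - 3)(x - 1)^2. Computing further, both have invariant factors x - 1, x - 1, (x - 3)(x - 1)^2. Hence A and B are similar.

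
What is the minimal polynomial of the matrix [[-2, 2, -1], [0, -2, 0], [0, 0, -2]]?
The characteristic polynomial factors as (x + 2)^3. The minimal polynomial is ∏(x - λ)^{k_λ} where k_λ is the size of the largest Jordan block at λ.

For λ = -2: rank(A + 2I) = 1, and the largest Jordan block has size 2 (the smallest k with rank((A + 2I)^k) = rank((A + 2I)^(k+1))).

So m_A(x) = (x + 2)^2.

m_A(x) = (x + 2)^2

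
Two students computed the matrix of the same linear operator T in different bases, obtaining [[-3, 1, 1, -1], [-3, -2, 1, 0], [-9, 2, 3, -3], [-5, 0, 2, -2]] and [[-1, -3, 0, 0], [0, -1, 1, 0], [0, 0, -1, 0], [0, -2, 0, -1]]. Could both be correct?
Yes.

Two matrices over a field are similar if and only if they have the same invariant factors.

Both A and B have characteristic polynomial (x + 1)^4 and minimal polynomial (x + 1)^3. Computing further, both have invariant factors x + 1, (x + 1)^3. Hence A and B are similar.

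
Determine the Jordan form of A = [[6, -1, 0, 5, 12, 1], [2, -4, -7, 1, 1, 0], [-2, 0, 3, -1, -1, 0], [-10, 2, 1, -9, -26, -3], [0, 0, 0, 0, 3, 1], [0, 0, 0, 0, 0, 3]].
The characteristic polynomial is det(xI - A) = (x - 3)^2(x - 2)^2(x + 4)^2, so the eigenvalues are -4 (algebraic multiplicity 2), 2 (algebraic multiplicity 2), 3 (algebraic multiplicity 2).

For λ = -4: rank(A + 4I) = 5, rank((A + 4I)^2) = 4. The eigenspace has dimension 6 - 5 = 1, so there is 1 Jordan block; the rank sequence gives block sizes [2].

For λ = 2: rank(A - 2I) = 5, rank((A - 2I)^2) = 4. The eigenspace has dimension 6 - 5 = 1, so there is 1 Jordan block; the rank sequence gives block sizes [2].

For λ = 3: rank(A - 3I) = 5, rank((A - 3I)^2) = 4. The eigenspace has dimension 6 - 5 = 1, so there is 1 Jordan block; the rank sequence gives block sizes [2].

Assembling the blocks gives the Jordan form J above.

J = [[-4, 1, 0, 0, 0, 0], [0, -4, 0, 0, 0, 0], [0, 0, 2, 1, 0, 0], [0, 0, 0, 2, 0, 0], [0, 0, 0, 0, 3, 1], [0, 0, 0, 0, 0, 3]]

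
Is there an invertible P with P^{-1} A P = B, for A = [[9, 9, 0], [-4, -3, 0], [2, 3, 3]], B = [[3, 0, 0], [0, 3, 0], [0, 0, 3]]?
Both have characteristic polynomial (x - 3)^3, but the minimal polynomial of A is (x - 3)^2 while the minimal polynomial of B is x - 3. The minimal polynomial is a similarity invariant, so A and B are not similar.

No.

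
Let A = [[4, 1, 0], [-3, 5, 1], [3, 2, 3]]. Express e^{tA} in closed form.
e^{tA} = [[(2 - 3*t^2)*e^{4*t}/2, t*(t + 2)*e^{4*t}/2, t^2*e^{4*t}/2], [-3*t*e^{4*t}, (t + 1)*e^{4*t}, t*e^{4*t}], [3*t*(2 - 3*t)*e^{4*t}/2, t*(3*t + 4)*e^{4*t}/2, (3*t^2/2 - t + 1)*e^{4*t}]]

A has Jordan form J = [[4, 1, 0], [0, 4, 1], [0, 0, 4]] with A = PJP^{-1}, so e^{tA} = P e^{tJ} P^{-1}.

For a Jordan block J_k(λ), e^{tJ_k(λ)} = e^{λt} · (I + tN + t^2 N^2/2! + ... + t^{k-1} N^{k-1}/(k-1)!) where N is the nilpotent superdiagonal part.

Assembling the blocks and conjugating back gives the entries of e^{tA} as shown above.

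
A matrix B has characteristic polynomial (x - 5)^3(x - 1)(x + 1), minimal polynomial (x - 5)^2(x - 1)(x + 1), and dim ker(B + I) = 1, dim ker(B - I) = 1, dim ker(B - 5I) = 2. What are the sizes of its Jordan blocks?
λ = -1: algebraic multiplicity 1 (exponent in χ_B), largest block size 1 (exponent in m_B), 1 block (geometric multiplicity). This forces block sizes [1].
λ = 1: algebraic multiplicity 1 (exponent in χ_B), largest block size 1 (exponent in m_B), 1 block (geometric multiplicity). This forces block sizes [1].
λ = 5: algebraic multiplicity 3 (exponent in χ_B), largest block size 2 (exponent in m_B), 2 blocks (geometric multiplicity). These force block sizes [2, 1].

Jordan blocks: (-1, 1), (1, 1), (5, 2), (5, 1)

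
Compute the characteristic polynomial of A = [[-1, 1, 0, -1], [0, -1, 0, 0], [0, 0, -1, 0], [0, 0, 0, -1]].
xI - A = [[x + 1, -1, 0, 1], [0, x + 1, 0, 0], [0, 0, x + 1, 0], [0, 0, 0, x + 1]].

Expanding det(xI - A) along the first row:
det(xI - A) = + (x + 1)·det([[x + 1, 0, 0], [0, x + 1, 0], [0, 0, x + 1]]) - (-1)·det([[0, 0, 0], [0, x + 1, 0], [0, 0, x + 1]]) + (0)·det([[0, x + 1, 0], [0, 0, 0], [0, 0, x + 1]]) - (1)·det([[0, x + 1, 0], [0, 0, x + 1], [0, 0, 0]]).

Evaluating gives χ_A(x) = x^4 + 4x^3 + 6x^2 + 4x + 1 = (x + 1)^4.

χ_A(x) = (x + 1)^4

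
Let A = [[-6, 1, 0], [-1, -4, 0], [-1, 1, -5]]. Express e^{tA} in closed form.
e^{tA} = [[(1 - t)*e^{-5*t}, t*e^{-5*t}, 0], [-t*e^{-5*t}, (t + 1)*e^{-5*t}, 0], [-t*e^{-5*t}, t*e^{-5*t}, e^{-5*t}]]

A has Jordan form J = [[-5, 1, 0], [0, -5, 0], [0, 0, -5]] with A = PJP^{-1}, so e^{tA} = P e^{tJ} P^{-1}.

For a Jordan block J_k(λ), e^{tJ_k(λ)} = e^{λt} · (I + tN + t^2 N^2/2! + ... + t^{k-1} N^{k-1}/(k-1)!) where N is the nilpotent superdiagonal part.

Assembling the blocks and conjugating back gives the entries of e^{tA} as shown above.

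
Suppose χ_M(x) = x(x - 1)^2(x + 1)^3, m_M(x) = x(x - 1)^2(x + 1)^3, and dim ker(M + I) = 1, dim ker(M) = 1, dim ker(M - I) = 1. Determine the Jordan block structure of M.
λ = -1: algebraic multiplicity 3 (exponent in χ_M), largest block size 3 (exponent in m_M), 1 block (geometric multiplicity). This forces block sizes [3].
λ = 0: algebraic multiplicity 1 (exponent in χ_M), largest block size 1 (exponent in m_M), 1 block (geometric multiplicity). This forces block sizes [1].
λ = 1: algebraic multiplicity 2 (exponent in χ_M), largest block size 2 (exponent in m_M), 1 block (geometric multiplicity). This forces block sizes [2].

Jordan blocks: (-1, 3), (0, 1), (1, 2)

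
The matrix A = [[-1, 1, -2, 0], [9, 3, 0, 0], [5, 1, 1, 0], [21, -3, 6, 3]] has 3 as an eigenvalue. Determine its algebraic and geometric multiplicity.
The characteristic polynomial is x^2(x - 3)^2, so the factor x - 3 appears with exponent 2: the algebraic multiplicity is 2.

rank(A - 3I) = 2, so the eigenspace has dimension 4 - 2 = 2: the geometric multiplicity is 2.

algebraic multiplicity 2, geometric multiplicity 2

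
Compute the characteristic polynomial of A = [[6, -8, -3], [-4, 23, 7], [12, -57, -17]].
xI - A = [[x - 6, 8, 3], [4, x - 23, -7], [-12, 57, x + 17]].

Expanding det(xI - A) along the first row:
det(xI - A) = + (x - 6)·det([[x - 23, -7], [57, x + 17]]) - (8)·det([[4, -7], [-12, x + 17]]) + (3)·det([[4, x - 23], [-12, 57]]).

Evaluating gives χ_A(x) = x^3 - 12x^2 + 48x - 64 = (x - 4)^3.

χ_A(x) = (x - 4)^3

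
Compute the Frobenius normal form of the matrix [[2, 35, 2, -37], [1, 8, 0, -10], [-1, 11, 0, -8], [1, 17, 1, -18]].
The invariant factors of A (the non-unit diagonal entries of the Smith normal form of xI - A over ℚ[x]) are (x^2 + 4x + 1)^2, each dividing the next. The characteristic polynomial is their product, (x^2 + 4x + 1)^2.

The rational canonical form is the block-diagonal matrix of companion matrices C(f_i):
R = [[0, 0, 0, -1], [1, 0, 0, -8], [0, 1, 0, -18], [0, 0, 1, -8]].

Note the characteristic polynomial does not split into linear factors over ℚ, so A has no Jordan form over ℚ; the rational canonical form exists over any field.

R = [[0, 0, 0, -1], [1, 0, 0, -8], [0, 1, 0, -18], [0, 0, 1, -8]]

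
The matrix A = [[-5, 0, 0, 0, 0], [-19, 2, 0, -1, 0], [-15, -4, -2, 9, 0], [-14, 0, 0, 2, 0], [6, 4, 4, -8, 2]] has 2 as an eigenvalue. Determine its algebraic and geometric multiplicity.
algebraic multiplicity 3, geometric multiplicity 2

The characteristic polynomial is (x - 2)^3(x + 2)(x + 5), so the factor x - 2 appears with exponent 3: the algebraic multiplicity is 3.

rank(A - 2I) = 3, so the eigenspace has dimension 5 - 3 = 2: the geometric multiplicity is 2.

Since 2 < 3, A is not diagonalizable.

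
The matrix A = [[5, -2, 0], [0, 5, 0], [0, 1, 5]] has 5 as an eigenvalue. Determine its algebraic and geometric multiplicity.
algebraic multiplicity 3, geometric multiplicity 2

The characteristic polynomial is (x - 5)^3, so the factor x - 5 appears with exponent 3: the algebraic multiplicity is 3.

rank(A - 5I) = 1, so the eigenspace has dimension 3 - 1 = 2: the geometric multiplicity is 2.

Since 2 < 3, A is not diagonalizable.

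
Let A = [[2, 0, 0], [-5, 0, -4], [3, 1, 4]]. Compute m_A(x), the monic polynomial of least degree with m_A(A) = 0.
The characteristic polynomial factors as (x - 2)^3. The minimal polynomial is ∏(x - λ)^{k_λ} where k_λ is the size of the largest Jordan block at λ.

For λ = 2: rank(A - 2I) = 2, and the largest Jordan block has size 3 (the smallest k with rank((A - 2I)^k) = rank((A - 2I)^(k+1))).

So m_A(x) = (x - 2)^3.

m_A(x) = (x - 2)^3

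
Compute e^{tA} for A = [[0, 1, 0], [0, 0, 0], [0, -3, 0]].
A has Jordan form J = [[0, 1, 0], [0, 0, 0], [0, 0, 0]] with A = PJP^{-1}, so e^{tA} = P e^{tJ} P^{-1}.

For a Jordan block J_k(λ), e^{tJ_k(λ)} = e^{λt} · (I + tN + t^2 N^2/2! + ... + t^{k-1} N^{k-1}/(k-1)!) where N is the nilpotent superdiagonal part.

Assembling the blocks and conjugating back gives the entries of e^{tA} as shown above.

e^{tA} = [[1, t, 0], [0, 1, 0], [0, -3*t, 1]]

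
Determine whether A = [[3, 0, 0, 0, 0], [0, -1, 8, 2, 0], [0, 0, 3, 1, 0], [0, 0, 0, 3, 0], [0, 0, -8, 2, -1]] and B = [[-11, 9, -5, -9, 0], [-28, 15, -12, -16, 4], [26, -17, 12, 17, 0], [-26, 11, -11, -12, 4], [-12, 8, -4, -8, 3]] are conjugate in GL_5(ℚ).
Yes.

Two matrices over a field are similar if and only if they have the same invariant factors.

Both A and B have characteristic polynomial (x - 3)^3(x + 1)^2 and minimal polynomial (x - 3)^2(x + 1). Computing further, both have invariant factors (x - 3)(x + 1), (x - 3)^2(x + 1). Hence A and B are similar.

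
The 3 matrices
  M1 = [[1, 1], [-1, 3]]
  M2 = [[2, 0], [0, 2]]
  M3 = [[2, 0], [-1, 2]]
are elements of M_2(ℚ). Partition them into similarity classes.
Characteristic polynomials: χ_{M1} = (x - 2)^2, χ_{M2} = (x - 2)^2, χ_{M3} = (x - 2)^2.

{M1, M3}: invariant factors (x - 2)^2.

{M2}: invariant factors x - 2, x - 2.

Matrices are similar if and only if their invariant-factor lists agree; the partition into similarity classes is {M1, M3}, {M2}.

2 classes: {M1, M3}, {M2}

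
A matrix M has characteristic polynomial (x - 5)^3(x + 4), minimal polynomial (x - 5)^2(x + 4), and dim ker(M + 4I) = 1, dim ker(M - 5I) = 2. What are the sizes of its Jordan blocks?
Jordan blocks: (-4, 1), (5, 2), (5, 1)

λ = -4: algebraic multiplicity 1 (exponent in χ_M), largest block size 1 (exponent in m_M), 1 block (geometric multiplicity). This forces block sizes [1].
λ = 5: algebraic multiplicity 3 (exponent in χ_M), largest block size 2 (exponent in m_M), 2 blocks (geometric multiplicity). These force block sizes [2, 1].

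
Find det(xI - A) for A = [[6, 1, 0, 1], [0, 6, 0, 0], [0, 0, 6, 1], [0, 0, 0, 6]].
xI - A = [[x - 6, -1, 0, -1], [0, x - 6, 0, 0], [0, 0, x - 6, -1], [0, 0, 0, x - 6]].

Expanding det(xI - A) along the first row:
det(xI - A) = + (x - 6)·det([[x - 6, 0, 0], [0, x - 6, -1], [0, 0, x - 6]]) - (-1)·det([[0, 0, 0], [0, x - 6, -1], [0, 0, x - 6]]) + (0)·det([[0, x - 6, 0], [0, 0, -1], [0, 0, x - 6]]) - (-1)·det([[0, x - 6, 0], [0, 0, x - 6], [0, 0, 0]]).

Evaluating gives χ_A(x) = x^4 - 24x^3 + 216x^2 - 864x + 1296 = (x - 6)^4.

χ_A(x) = (x - 6)^4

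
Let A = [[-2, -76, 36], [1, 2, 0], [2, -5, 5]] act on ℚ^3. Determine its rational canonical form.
The invariant factors of A (the non-unit diagonal entries of the Smith normal form of xI - A over ℚ[x]) are (x - 6)(x^2 + x + 6), each dividing the next. The characteristic polynomial is their product, (x - 6)(x^2 + x + 6).

The rational canonical form is the block-diagonal matrix of companion matrices C(f_i):
R = [[0, 0, 36], [1, 0, 0], [0, 1, 5]].

Note the characteristic polynomial does not split into linear factors over ℚ, so A has no Jordan form over ℚ; the rational canonical form exists over any field.

R = [[0, 0, 36], [1, 0, 0], [0, 1, 5]]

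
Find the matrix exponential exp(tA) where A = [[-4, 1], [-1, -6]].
e^{tA} = [[(t + 1)*e^{-5*t}, t*e^{-5*t}], [-t*e^{-5*t}, (1 - t)*e^{-5*t}]]

A has Jordan form J = [[-5, 1], [0, -5]] with A = PJP^{-1}, so e^{tA} = P e^{tJ} P^{-1}.

For a Jordan block J_k(λ), e^{tJ_k(λ)} = e^{λt} · (I + tN + t^2 N^2/2! + ... + t^{k-1} N^{k-1}/(k-1)!) where N is the nilpotent superdiagonal part.

Assembling the blocks and conjugating back gives the entries of e^{tA} as shown above.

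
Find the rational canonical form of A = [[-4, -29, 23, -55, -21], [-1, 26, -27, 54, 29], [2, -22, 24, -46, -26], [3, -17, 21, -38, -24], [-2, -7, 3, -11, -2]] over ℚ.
The invariant factors of A (the non-unit diagonal entries of the Smith normal form of xI - A over ℚ[x]) are (x - 4)(x^2 - x + 3)^2, each dividing the next. The characteristic polynomial is their product, (x - 4)(x^2 - x + 3)^2.

The rational canonical form is the block-diagonal matrix of companion matrices C(f_i):
R = [[0, 0, 0, 0, 36], [1, 0, 0, 0, -33], [0, 1, 0, 0, 34], [0, 0, 1, 0, -15], [0, 0, 0, 1, 6]].

Note the characteristic polynomial does not split into linear factors over ℚ, so A has no Jordan form over ℚ; the rational canonical form exists over any field.

R = [[0, 0, 0, 0, 36], [1, 0, 0, 0, -33], [0, 1, 0, 0, 34], [0, 0, 1, 0, -15], [0, 0, 0, 1, 6]]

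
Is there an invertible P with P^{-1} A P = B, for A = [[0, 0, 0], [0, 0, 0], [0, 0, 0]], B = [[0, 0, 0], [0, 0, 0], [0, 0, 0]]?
Yes.

Two matrices over a field are similar if and only if they have the same invariant factors.

Both A and B have characteristic polynomial x^3 and minimal polynomial x. Computing further, both have invariant factors x, x, x. Hence A and B are similar.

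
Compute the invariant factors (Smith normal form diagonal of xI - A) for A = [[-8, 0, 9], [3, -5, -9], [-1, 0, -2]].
x + 5, (x + 5)^2

The Jordan structure of A has elementary divisors (x + 5)^2, (x + 5). Arranging the block sizes at each eigenvalue in decreasing order and taking row products gives the invariant factors.

Invariant factors (smallest first, each dividing the next): x + 5, (x + 5)^2.

Check: the last factor (x + 5)^2 is the minimal polynomial, and the product (x + 5)^3 is the characteristic polynomial.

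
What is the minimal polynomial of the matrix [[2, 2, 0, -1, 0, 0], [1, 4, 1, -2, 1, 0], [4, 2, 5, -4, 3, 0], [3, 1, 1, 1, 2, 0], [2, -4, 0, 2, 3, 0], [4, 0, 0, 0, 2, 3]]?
m_A(x) = (x - 3)^3

The characteristic polynomial factors as (x - 3)^6. The minimal polynomial is ∏(x - λ)^{k_λ} where k_λ is the size of the largest Jordan block at λ.

For λ = 3: rank(A - 3I) = 3, and the largest Jordan block has size 3 (the smallest k with rank((A - 3I)^k) = rank((A - 3I)^(k+1))).

So m_A(x) = (x - 3)^3.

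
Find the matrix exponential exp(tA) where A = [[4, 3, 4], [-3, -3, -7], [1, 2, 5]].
A has Jordan form J = [[2, 1, 0], [0, 2, 1], [0, 0, 2]] with A = PJP^{-1}, so e^{tA} = P e^{tJ} P^{-1}.

For a Jordan block J_k(λ), e^{tJ_k(λ)} = e^{λt} · (I + tN + t^2 N^2/2! + ... + t^{k-1} N^{k-1}/(k-1)!) where N is the nilpotent superdiagonal part.

Assembling the blocks and conjugating back gives the entries of e^{tA} as shown above.

e^{tA} = [[(-t^2 + 4*t + 2)*e^{2*t}/2, t*(6 - t)*e^{2*t}/2, t*(8 - t)*e^{2*t}/2], [t*(t - 3)*e^{2*t}, (t^2 - 5*t + 1)*e^{2*t}, t*(t - 7)*e^{2*t}], [t*(2 - t)*e^{2*t}/2, t*(4 - t)*e^{2*t}/2, (-t^2 + 6*t + 2)*e^{2*t}/2]]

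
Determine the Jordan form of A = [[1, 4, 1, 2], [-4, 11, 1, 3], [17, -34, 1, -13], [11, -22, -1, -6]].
The characteristic polynomial is det(xI - A) = (x - 3)^3(x + 2), so the eigenvalues are -2 (algebraic multiplicity 1), 3 (algebraic multiplicity 3).

For λ = -2: algebraic multiplicity 1 gives one 1×1 block.

For λ = 3: rank(A - 3I) = 3, rank((A - 3I)^2) = 2, rank((A - 3I)^3) = 1. The eigenspace has dimension 4 - 3 = 1, so there is 1 Jordan block; the rank sequence gives block sizes [3].

Assembling the blocks gives the Jordan form J above.

J = [[-2, 0, 0, 0], [0, 3, 1, 0], [0, 0, 3, 1], [0, 0, 0, 3]]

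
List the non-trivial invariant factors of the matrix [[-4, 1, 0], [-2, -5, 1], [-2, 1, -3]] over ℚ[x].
(x + 4)^3

The Jordan structure of A has elementary divisors (x + 4)^3. Arranging the block sizes at each eigenvalue in decreasing order and taking row products gives the invariant factors.

Invariant factors (smallest first, each dividing the next): (x + 4)^3.

Check: the last factor (x + 4)^3 is the minimal polynomial, and the product (x + 4)^3 is the characteristic polynomial.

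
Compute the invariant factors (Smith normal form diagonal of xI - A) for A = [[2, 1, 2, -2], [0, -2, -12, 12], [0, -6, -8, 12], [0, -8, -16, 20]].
x - 4, (x - 4)(x - 2)^2

The Jordan structure of A has elementary divisors (x - 2)^2, (x - 4), (x - 4). Arranging the block sizes at each eigenvalue in decreasing order and taking row products gives the invariant factors.

Invariant factors (smallest first, each dividing the next): x - 4, (x - 4)(x - 2)^2.

Check: the last factor (x - 4)(x - 2)^2 is the minimal polynomial, and the product (x - 4)^2(x - 2)^2 is the characteristic polynomial.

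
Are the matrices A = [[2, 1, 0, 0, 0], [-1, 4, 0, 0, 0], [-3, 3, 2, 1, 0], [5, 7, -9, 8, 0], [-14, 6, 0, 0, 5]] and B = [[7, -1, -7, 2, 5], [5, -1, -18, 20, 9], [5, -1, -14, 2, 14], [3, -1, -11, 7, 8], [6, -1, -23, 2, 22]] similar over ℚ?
Two matrices over a field are similar if and only if they have the same invariant factors.

Both A and B have characteristic polynomial (x - 5)^3(x - 3)^2 and minimal polynomial (x - 5)^2(x - 3)^2. Computing further, both have invariant factors x - 5, (x - 5)^2(x - 3)^2. Hence A and B are similar.

Yes.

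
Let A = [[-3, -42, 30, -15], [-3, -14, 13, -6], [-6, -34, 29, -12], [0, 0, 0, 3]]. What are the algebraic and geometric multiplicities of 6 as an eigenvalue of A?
The characteristic polynomial is (x - 6)(x - 3)^3, so the factor x - 6 appears with exponent 1: the algebraic multiplicity is 1.

rank(A - 6I) = 3, so the eigenspace has dimension 4 - 3 = 1: the geometric multiplicity is 1.

algebraic multiplicity 1, geometric multiplicity 1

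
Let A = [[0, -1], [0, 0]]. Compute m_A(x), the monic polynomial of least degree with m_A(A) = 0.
m_A(x) = x^2

The characteristic polynomial factors as x^2. The minimal polynomial is ∏(x - λ)^{k_λ} where k_λ is the size of the largest Jordan block at λ.

For λ = 0: rank(A) = 1, and the largest Jordan block has size 2 (the smallest k with rank(A^k) = rank(A^(k+1))).

So m_A(x) = x^2.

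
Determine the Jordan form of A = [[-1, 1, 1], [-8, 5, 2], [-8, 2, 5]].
The characteristic polynomial is det(xI - A) = (x - 3)^3, so the eigenvalues are 3 (algebraic multiplicity 3).

For λ = 3: rank(A - 3I) = 1, rank((A - 3I)^2) = 0. The eigenspace has dimension 3 - 1 = 2, so there are 2 Jordan blocks; the rank sequence gives block sizes [2, 1].

Assembling the blocks gives the Jordan form J above.

J = [[3, 1, 0], [0, 3, 0], [0, 0, 3]]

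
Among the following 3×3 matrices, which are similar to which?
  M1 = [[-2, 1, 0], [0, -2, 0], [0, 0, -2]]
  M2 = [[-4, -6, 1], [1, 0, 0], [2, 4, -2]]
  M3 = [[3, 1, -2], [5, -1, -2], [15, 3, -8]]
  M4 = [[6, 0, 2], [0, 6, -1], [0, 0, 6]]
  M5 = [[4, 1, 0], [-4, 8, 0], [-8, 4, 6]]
Characteristic polynomials: χ_{M1} = (x + 2)^3, χ_{M2} = (x + 2)^3, χ_{M3} = (x + 2)^3, χ_{M4} = (x - 6)^3, χ_{M5} = (x - 6)^3.

{M1, M3}: invariant factors x + 2, (x + 2)^2.

{M2}: invariant factors (x + 2)^3.

{M4, M5}: invariant factors x - 6, (x - 6)^2.

Matrices are similar if and only if their invariant-factor lists agree; the partition into similarity classes is {M1, M3}, {M2}, {M4, M5}.

3 classes: {M1, M3}, {M2}, {M4, M5}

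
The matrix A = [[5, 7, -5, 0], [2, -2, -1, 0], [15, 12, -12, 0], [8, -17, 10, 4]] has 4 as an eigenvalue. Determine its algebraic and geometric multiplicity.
The characteristic polynomial is (x - 4)(x + 3)^3, so the factor x - 4 appears with exponent 1: the algebraic multiplicity is 1.

rank(A - 4I) = 3, so the eigenspace has dimension 4 - 3 = 1: the geometric multiplicity is 1.

algebraic multiplicity 1, geometric multiplicity 1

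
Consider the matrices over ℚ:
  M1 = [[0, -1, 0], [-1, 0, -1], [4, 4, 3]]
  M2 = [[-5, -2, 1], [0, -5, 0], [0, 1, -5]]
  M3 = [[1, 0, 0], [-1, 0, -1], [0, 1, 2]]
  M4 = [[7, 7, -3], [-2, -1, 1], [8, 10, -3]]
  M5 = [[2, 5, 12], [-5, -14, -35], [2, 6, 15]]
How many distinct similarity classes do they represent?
2 classes: {M1, M3, M4, M5}, {M2}

Characteristic polynomials: χ_{M1} = (x - 1)^3, χ_{M2} = (x + 5)^3, χ_{M3} = (x - 1)^3, χ_{M4} = (x - 1)^3, χ_{M5} = (x - 1)^3.

{M1, M3, M4, M5}: invariant factors (x - 1)^3.

{M2}: invariant factors (x + 5)^3.

Matrices are similar if and only if their invariant-factor lists agree; the partition into similarity classes is {M1, M3, M4, M5}, {M2}.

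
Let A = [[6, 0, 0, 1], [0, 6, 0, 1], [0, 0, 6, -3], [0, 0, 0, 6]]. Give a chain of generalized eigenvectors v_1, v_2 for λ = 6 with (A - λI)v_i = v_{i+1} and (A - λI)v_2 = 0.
We seek v_1 ∈ ker((A - 6I)^2) \ ker(A - 6I), then set v_{i+1} = (A - 6I) v_i.

One such chain is v_1 = [[1, 1, -3, 1]]^T, v_2 = [[1, 1, -3, 0]]^T. Check: (A - 6I) v_2 = [[0, 0, 0, 0]]^T = 0.

v_1 = [[1, 1, -3, 1]]^T, v_2 = [[1, 1, -3, 0]]^T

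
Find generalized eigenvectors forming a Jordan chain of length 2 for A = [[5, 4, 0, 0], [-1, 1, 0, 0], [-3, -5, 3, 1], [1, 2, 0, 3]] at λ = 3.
v_1 = [[-1, 1, 0, 2]]^T, v_2 = [[2, -1, 0, 1]]^T

We seek v_1 ∈ ker((A - 3I)^2) \ ker(A - 3I), then set v_{i+1} = (A - 3I) v_i.

One such chain is v_1 = [[-1, 1, 0, 2]]^T, v_2 = [[2, -1, 0, 1]]^T. Check: (A - 3I) v_2 = [[0, 0, 0, 0]]^T = 0.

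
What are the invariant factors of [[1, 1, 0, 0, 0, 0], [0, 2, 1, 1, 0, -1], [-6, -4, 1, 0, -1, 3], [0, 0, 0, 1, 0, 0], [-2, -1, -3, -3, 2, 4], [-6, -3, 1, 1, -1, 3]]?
x - 1, (x - 3)^2(x - 1)^3

The Jordan structure of A has elementary divisors (x - 1)^3, (x - 1), (x - 3)^2. Arranging the block sizes at each eigenvalue in decreasing order and taking row products gives the invariant factors.

Invariant factors (smallest first, each dividing the next): x - 1, (x - 3)^2(x - 1)^3.

Check: the last factor (x - 3)^2(x - 1)^3 is the minimal polynomial, and the product (x - 3)^2(x - 1)^4 is the characteristic polynomial.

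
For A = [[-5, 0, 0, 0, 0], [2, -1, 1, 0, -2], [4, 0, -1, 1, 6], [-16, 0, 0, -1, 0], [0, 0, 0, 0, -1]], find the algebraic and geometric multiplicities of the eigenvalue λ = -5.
algebraic multiplicity 1, geometric multiplicity 1

The characteristic polynomial is (x + 1)^4(x + 5), so the factor x + 5 appears with exponent 1: the algebraic multiplicity is 1.

rank(A + 5I) = 4, so the eigenspace has dimension 5 - 4 = 1: the geometric multiplicity is 1.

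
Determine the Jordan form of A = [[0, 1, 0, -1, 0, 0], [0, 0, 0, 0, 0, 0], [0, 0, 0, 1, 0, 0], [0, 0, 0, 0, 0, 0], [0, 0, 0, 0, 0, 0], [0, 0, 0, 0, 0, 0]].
J = [[0, 1, 0, 0, 0, 0], [0, 0, 0, 0, 0, 0], [0, 0, 0, 1, 0, 0], [0, 0, 0, 0, 0, 0], [0, 0, 0, 0, 0, 0], [0, 0, 0, 0, 0, 0]]

The characteristic polynomial is det(xI - A) = x^6, so the eigenvalues are 0 (algebraic multiplicity 6).

For λ = 0: rank(A) = 2, rank(A^2) = 0. The eigenspace has dimension 6 - 2 = 4, so there are 4 Jordan blocks; the rank sequence gives block sizes [2, 2, 1, 1].

Assembling the blocks gives the Jordan form J above.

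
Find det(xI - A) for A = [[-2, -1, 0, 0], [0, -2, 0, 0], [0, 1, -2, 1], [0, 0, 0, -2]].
xI - A = [[x + 2, 1, 0, 0], [0, x + 2, 0, 0], [0, -1, x + 2, -1], [0, 0, 0, x + 2]].

Expanding det(xI - A) along the first row:
det(xI - A) = + (x + 2)·det([[x + 2, 0, 0], [-1, x + 2, -1], [0, 0, x + 2]]) - (1)·det([[0, 0, 0], [0, x + 2, -1], [0, 0, x + 2]]) + (0)·det([[0, x + 2, 0], [0, -1, -1], [0, 0, x + 2]]) - (0)·det([[0, x + 2, 0], [0, -1, x + 2], [0, 0, 0]]).

Evaluating gives χ_A(x) = x^4 + 8x^3 + 24x^2 + 32x + 16 = (x + 2)^4.

χ_A(x) = (x + 2)^4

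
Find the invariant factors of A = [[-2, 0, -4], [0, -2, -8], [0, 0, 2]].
The Jordan structure of A has elementary divisors (x + 2), (x + 2), (x - 2). Arranging the block sizes at each eigenvalue in decreasing order and taking row products gives the invariant factors.

Invariant factors (smallest first, each dividing the next): x + 2, (x - 2)(x + 2).

Check: the last factor (x - 2)(x + 2) is the minimal polynomial, and the product (x - 2)(x + 2)^2 is the characteristic polynomial.

x + 2, (x - 2)(x + 2)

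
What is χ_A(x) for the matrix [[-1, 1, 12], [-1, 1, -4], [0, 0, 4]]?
xI - A = [[x + 1, -1, -12], [1, x - 1, 4], [0, 0, x - 4]].

Expanding det(xI - A) along the first row:
det(xI - A) = + (x + 1)·det([[x - 1, 4], [0, x - 4]]) - (-1)·det([[1, 4], [0, x - 4]]) + (-12)·det([[1, x - 1], [0, 0]]).

Evaluating gives χ_A(x) = x^3 - 4x^2 = x^2(x - 4).

χ_A(x) = x^2(x - 4)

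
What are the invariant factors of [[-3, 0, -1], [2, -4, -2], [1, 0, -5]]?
The Jordan structure of A has elementary divisors (x + 4)^2, (x + 4). Arranging the block sizes at each eigenvalue in decreasing order and taking row products gives the invariant factors.

Invariant factors (smallest first, each dividing the next): x + 4, (x + 4)^2.

Check: the last factor (x + 4)^2 is the minimal polynomial, and the product (x + 4)^3 is the characteristic polynomial.

x + 4, (x + 4)^2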